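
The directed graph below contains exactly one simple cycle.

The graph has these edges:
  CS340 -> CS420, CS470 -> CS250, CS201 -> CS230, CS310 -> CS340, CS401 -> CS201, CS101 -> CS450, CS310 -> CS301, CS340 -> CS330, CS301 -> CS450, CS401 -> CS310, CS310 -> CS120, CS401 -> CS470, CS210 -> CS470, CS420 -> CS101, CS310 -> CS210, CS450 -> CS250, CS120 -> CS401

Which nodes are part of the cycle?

CS120, CS310, CS401

DFS with gray/black marking from CS401:
CS401 gray
  CS201 gray
    CS230 gray
    CS230 black
  CS201 black
  CS470 gray
    CS250 gray
    CS250 black
  CS470 black
  CS310 gray
    CS210 gray
      CS210→CS470: CS470 black — skip
    CS210 black
    CS120 gray
      CS120→CS401: CS401 is gray → back edge
Back edge closes the cycle CS401 → CS310 → CS120 → CS401; its vertices are {CS120, CS310, CS401}.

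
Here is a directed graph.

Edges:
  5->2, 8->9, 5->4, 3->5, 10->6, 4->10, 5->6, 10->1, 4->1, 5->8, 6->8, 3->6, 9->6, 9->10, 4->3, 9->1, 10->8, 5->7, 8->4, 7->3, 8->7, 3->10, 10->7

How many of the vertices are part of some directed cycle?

8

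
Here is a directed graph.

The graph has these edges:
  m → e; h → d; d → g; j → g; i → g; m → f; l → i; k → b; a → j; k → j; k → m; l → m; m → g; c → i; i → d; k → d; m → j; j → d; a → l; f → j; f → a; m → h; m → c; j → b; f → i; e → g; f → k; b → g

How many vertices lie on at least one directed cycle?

A vertex is on a directed cycle iff it belongs to a strongly connected component of size ≥ 2 (or has a self-loop).
The vertices on cycles are {a, f, k, l, m} — 5 in total.

5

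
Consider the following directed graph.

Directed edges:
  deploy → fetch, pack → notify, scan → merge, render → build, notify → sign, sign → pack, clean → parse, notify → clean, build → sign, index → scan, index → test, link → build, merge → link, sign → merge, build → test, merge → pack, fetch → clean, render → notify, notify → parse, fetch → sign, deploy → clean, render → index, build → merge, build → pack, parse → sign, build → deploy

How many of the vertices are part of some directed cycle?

10

A vertex is on a directed cycle iff it belongs to a strongly connected component of size ≥ 2 (or has a self-loop).
The vertices on cycles are {link, pack, sign, build, clean, fetch, merge, parse, deploy, notify} — 10 in total.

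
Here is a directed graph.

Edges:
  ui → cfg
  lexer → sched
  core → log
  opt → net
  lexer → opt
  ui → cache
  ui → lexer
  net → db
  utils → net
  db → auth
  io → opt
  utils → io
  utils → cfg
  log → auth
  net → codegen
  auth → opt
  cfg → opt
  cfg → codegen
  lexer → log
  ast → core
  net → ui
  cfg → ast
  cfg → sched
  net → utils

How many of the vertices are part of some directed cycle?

12

A vertex is on a directed cycle iff it belongs to a strongly connected component of size ≥ 2 (or has a self-loop).
The vertices on cycles are {db, io, ui, ast, cfg, log, net, opt, auth, core, lexer, utils} — 12 in total.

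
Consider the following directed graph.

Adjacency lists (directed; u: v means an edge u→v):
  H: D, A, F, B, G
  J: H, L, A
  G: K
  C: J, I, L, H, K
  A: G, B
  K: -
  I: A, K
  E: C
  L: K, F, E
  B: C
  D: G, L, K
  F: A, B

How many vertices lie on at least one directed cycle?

A vertex is on a directed cycle iff it belongs to a strongly connected component of size ≥ 2 (or has a self-loop).
The vertices on cycles are {A, B, C, D, E, F, H, I, J, L} — 10 in total.

10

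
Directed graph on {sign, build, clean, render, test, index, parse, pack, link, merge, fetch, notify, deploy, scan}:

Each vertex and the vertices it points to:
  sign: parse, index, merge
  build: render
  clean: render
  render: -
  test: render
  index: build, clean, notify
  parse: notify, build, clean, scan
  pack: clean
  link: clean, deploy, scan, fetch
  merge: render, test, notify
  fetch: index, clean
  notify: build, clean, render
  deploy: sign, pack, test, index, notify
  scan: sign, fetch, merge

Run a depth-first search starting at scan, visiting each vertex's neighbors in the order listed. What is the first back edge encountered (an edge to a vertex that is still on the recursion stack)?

parse->scan

DFS from scan (visiting each vertex's neighbors in the order listed); mark gray on enter, black on exit:
scan gray
  sign gray
    parse gray
      notify gray
        build gray
          render gray
          render black
        build black
        clean gray
          clean→render: render black — skip
        clean black
        notify→render: render black — skip
      notify black
      parse→build: build black — skip
      parse→clean: clean black — skip
      parse→scan: scan is gray → back edge
First back edge: parse → scan.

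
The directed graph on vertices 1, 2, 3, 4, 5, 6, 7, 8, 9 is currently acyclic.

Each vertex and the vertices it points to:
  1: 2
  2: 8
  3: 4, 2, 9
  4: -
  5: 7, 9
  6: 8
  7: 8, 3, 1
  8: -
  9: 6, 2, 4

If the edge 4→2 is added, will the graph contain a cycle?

No

Adding 4→2 creates a cycle iff 2 can already reach 4.
Explore from 2: no path reaches 4. The graph stays acyclic.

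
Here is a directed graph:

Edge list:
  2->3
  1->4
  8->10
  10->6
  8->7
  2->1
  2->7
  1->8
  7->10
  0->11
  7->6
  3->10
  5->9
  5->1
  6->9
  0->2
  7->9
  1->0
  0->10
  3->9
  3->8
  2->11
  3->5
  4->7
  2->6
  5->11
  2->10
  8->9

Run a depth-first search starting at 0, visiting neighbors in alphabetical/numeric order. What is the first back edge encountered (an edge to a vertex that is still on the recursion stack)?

DFS from 0 (visiting neighbors in alphabetical/numeric order); mark gray on enter, black on exit:
0 gray
  2 gray
    1 gray
      1→0: 0 is gray → back edge
First back edge: 1 → 0.

1→0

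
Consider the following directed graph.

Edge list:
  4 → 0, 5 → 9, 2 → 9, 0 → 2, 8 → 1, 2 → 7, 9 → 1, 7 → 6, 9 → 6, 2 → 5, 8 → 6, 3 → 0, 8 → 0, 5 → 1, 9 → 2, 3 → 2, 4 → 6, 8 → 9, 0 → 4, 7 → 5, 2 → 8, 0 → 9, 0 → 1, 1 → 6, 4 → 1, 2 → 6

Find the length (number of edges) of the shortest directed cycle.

For each vertex v, BFS finds the shortest path from v back to v.
The shortest such closed walk is 0 → 4 → 0, length 2.

2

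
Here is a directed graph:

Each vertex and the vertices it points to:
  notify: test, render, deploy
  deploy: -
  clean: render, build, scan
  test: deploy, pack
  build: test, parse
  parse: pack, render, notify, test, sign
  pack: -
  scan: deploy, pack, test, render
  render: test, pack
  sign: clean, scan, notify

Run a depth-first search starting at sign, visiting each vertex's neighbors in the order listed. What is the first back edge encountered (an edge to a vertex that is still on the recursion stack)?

parse->sign

DFS from sign (visiting each vertex's neighbors in the order listed); mark gray on enter, black on exit:
sign gray
  clean gray
    render gray
      test gray
        deploy gray
        deploy black
        pack gray
        pack black
      test black
      render→pack: pack black — skip
    render black
    build gray
      build→test: test black — skip
      parse gray
        parse→pack: pack black — skip
        parse→render: render black — skip
        notify gray
          notify→test: test black — skip
          notify→render: render black — skip
          notify→deploy: deploy black — skip
        notify black
        parse→test: test black — skip
        parse→sign: sign is gray → back edge
First back edge: parse → sign.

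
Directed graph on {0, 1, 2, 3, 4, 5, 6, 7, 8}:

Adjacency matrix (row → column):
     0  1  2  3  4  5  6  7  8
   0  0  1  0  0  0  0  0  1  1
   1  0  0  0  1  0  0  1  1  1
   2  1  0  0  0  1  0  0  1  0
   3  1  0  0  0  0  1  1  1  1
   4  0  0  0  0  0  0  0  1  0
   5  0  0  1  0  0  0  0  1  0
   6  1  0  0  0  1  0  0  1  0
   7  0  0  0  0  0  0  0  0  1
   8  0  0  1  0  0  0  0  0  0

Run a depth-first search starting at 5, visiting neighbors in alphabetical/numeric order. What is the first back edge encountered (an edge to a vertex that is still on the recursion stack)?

DFS from 5 (visiting neighbors in alphabetical/numeric order); mark gray on enter, black on exit:
5 gray
  2 gray
    0 gray
      1 gray
        3 gray
          3→0: 0 is gray → back edge
First back edge: 3 → 0.

3->0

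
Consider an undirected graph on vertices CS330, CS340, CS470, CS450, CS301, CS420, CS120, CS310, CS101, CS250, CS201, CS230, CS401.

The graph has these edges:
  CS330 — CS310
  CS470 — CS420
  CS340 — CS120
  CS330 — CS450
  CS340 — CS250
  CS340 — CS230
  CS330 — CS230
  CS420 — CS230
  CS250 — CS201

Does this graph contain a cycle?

DFS, tracking each vertex's parent; an edge to a visited non-parent vertex closes a cycle.
Start from CS201:
visit CS201 (parent –)
  visit CS250 (parent CS201)
    visit CS340 (parent CS250)
      CS340–CS250: parent, skip
      visit CS230 (parent CS340)
        CS230–CS340: parent, skip
        visit CS420 (parent CS230)
          visit CS470 (parent CS420)
            CS470–CS420: parent, skip
          CS420–CS230: parent, skip
        visit CS330 (parent CS230)
          visit CS310 (parent CS330)
            CS310–CS330: parent, skip
          visit CS450 (parent CS330)
            CS450–CS330: parent, skip
          CS330–CS230: parent, skip
      visit CS120 (parent CS340)
        CS120–CS340: parent, skip
    CS250–CS201: parent, skip
visit CS301 (parent –)
visit CS101 (parent –)
visit CS401 (parent –)
No non-parent visited neighbor found — the graph is a forest.

No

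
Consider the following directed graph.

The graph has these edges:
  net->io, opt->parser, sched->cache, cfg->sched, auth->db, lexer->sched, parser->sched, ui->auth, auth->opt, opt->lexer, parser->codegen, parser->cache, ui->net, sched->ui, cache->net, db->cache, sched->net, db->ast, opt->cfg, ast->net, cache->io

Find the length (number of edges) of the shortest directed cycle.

5

For each vertex v, BFS finds the shortest path from v back to v.
The shortest such closed walk is ui → auth → opt → lexer → sched → ui, length 5.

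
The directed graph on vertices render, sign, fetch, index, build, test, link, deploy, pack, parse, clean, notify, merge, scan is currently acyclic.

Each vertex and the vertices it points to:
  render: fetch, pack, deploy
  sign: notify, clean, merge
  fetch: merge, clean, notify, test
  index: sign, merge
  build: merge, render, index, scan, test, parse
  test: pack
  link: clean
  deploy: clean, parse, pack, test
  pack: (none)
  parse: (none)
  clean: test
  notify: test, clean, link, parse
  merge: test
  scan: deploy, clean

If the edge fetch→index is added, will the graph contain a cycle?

No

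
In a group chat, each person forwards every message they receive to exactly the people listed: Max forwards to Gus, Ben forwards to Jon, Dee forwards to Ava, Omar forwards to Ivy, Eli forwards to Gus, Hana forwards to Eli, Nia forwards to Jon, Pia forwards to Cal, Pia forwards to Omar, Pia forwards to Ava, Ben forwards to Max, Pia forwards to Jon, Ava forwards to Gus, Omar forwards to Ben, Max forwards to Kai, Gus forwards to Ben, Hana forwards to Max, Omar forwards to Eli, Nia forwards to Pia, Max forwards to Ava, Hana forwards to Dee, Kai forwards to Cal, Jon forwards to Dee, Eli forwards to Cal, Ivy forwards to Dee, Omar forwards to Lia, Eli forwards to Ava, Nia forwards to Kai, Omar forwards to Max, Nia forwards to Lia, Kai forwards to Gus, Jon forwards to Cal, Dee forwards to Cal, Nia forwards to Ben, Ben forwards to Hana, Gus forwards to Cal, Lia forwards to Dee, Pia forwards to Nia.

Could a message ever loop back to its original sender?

Yes

DFS with white/gray/black marking, starting from Nia:
Nia gray
  Ben gray
    Jon gray
      Cal gray
      Cal black
      Dee gray
        Dee→Cal: Cal black — skip
        Ava gray
          Gus gray
            Gus→Ben: Ben is gray → back edge
Back edge found, so a cycle exists: Ben → Jon → Dee → Ava → Gus → Ben.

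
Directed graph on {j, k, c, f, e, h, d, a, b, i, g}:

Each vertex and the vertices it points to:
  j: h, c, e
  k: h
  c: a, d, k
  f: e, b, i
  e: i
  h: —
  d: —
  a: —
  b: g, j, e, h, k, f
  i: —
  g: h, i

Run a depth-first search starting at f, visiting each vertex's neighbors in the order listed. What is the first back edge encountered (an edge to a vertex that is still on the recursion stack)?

DFS from f (visiting each vertex's neighbors in the order listed); mark gray on enter, black on exit:
f gray
  e gray
    i gray
    i black
  e black
  b gray
    g gray
      h gray
      h black
      g→i: i black — skip
    g black
    j gray
      j→h: h black — skip
      c gray
        a gray
        a black
        d gray
        d black
        k gray
          k→h: h black — skip
        k black
      c black
      j→e: e black — skip
    j black
    b→e: e black — skip
    b→h: h black — skip
    b→k: k black — skip
    b→f: f is gray → back edge
First back edge: b → f.

b→f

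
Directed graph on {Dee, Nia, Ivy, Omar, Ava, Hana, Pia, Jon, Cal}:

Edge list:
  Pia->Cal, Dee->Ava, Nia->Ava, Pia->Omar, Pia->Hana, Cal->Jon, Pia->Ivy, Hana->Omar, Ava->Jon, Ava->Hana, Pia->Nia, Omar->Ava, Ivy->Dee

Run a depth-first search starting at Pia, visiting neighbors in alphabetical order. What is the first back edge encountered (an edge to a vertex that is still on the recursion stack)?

Ava->Hana

DFS from Pia (visiting neighbors in alphabetical order); mark gray on enter, black on exit:
Pia gray
  Cal gray
    Jon gray
    Jon black
  Cal black
  Hana gray
    Omar gray
      Ava gray
        Ava→Hana: Hana is gray → back edge
First back edge: Ava → Hana.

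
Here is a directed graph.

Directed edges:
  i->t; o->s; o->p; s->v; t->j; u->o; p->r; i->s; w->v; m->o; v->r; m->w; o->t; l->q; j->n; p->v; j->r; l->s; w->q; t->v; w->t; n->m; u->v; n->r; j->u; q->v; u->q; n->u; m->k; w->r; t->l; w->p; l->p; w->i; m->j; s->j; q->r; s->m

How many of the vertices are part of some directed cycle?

10

A vertex is on a directed cycle iff it belongs to a strongly connected component of size ≥ 2 (or has a self-loop).
The vertices on cycles are {i, j, l, m, n, o, s, t, u, w} — 10 in total.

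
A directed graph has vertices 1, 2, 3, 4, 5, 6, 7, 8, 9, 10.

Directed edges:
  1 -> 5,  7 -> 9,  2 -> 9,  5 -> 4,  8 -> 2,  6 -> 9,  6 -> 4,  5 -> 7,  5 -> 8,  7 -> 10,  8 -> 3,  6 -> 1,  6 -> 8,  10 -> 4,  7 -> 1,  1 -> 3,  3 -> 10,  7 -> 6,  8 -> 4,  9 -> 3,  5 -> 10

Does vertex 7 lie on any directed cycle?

7 is on a cycle iff 7 can reach itself via ≥1 edge.
7 → 1 → 5 → 7 — yes.

Yes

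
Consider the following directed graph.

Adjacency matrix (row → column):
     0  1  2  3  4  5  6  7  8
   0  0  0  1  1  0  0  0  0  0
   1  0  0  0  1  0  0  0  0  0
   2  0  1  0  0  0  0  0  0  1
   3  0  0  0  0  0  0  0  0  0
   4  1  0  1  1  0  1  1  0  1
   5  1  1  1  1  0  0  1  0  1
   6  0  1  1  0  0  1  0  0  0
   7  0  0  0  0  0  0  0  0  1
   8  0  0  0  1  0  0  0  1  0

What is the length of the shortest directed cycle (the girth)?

For each vertex v, BFS finds the shortest path from v back to v.
The shortest such closed walk is 6 → 5 → 6, length 2.

2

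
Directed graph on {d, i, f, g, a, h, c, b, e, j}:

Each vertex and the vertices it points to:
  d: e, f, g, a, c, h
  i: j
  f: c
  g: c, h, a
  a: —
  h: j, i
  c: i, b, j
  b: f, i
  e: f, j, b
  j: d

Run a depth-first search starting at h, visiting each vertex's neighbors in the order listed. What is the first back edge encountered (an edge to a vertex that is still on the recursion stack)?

DFS from h (visiting each vertex's neighbors in the order listed); mark gray on enter, black on exit:
h gray
  j gray
    d gray
      e gray
        f gray
          c gray
            i gray
              i→j: j is gray → back edge
First back edge: i → j.

i->j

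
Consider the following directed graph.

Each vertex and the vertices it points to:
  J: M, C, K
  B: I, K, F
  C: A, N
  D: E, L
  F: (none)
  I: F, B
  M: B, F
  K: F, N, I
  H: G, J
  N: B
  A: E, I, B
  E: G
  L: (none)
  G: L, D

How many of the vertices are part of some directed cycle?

7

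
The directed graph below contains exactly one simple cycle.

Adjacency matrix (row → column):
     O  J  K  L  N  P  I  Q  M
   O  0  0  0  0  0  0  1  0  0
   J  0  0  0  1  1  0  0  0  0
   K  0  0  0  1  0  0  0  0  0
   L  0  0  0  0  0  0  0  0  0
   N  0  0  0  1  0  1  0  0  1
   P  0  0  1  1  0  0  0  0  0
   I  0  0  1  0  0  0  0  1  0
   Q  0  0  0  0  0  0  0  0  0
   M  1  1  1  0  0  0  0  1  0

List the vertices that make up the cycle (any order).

J, M, N

DFS with gray/black marking from N:
N gray
  P gray
    K gray
      L gray
      L black
    K black
    P→L: L black — skip
  P black
  N→L: L black — skip
  M gray
    O gray
      I gray
        Q gray
        Q black
        I→K: K black — skip
      I black
    O black
    J gray
      J→L: L black — skip
      J→N: N is gray → back edge
Back edge closes the cycle N → M → J → N; its vertices are {J, M, N}.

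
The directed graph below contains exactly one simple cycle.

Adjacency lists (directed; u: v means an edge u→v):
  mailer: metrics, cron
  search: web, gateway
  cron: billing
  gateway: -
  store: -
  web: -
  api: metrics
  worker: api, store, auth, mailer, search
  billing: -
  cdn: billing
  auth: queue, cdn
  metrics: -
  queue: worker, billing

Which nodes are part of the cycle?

auth, queue, worker

DFS with gray/black marking from queue:
queue gray
  worker gray
    api gray
      metrics gray
      metrics black
    api black
    store gray
    store black
    auth gray
      auth→queue: queue is gray → back edge
Back edge closes the cycle queue → worker → auth → queue; its vertices are {auth, queue, worker}.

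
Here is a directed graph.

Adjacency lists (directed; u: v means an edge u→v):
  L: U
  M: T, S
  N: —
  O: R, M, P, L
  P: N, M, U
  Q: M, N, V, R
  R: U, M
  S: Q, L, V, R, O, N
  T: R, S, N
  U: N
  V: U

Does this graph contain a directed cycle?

Yes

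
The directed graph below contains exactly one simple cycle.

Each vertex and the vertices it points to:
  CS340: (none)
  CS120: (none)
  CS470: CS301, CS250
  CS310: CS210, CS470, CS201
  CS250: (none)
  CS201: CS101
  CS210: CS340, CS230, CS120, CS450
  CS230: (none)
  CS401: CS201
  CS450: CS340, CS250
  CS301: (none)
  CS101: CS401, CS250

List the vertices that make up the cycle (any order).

CS101, CS201, CS401

DFS with gray/black marking from CS201:
CS201 gray
  CS101 gray
    CS401 gray
      CS401→CS201: CS201 is gray → back edge
Back edge closes the cycle CS201 → CS101 → CS401 → CS201; its vertices are {CS101, CS201, CS401}.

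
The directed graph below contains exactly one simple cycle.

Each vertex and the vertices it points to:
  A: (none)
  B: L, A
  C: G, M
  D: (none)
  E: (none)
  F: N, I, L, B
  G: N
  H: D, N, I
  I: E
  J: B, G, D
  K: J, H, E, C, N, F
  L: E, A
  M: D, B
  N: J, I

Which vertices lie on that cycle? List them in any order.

G, J, N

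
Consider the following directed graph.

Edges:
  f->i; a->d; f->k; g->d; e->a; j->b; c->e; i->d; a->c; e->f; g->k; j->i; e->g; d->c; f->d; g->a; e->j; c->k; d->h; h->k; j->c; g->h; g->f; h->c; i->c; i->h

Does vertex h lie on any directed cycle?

h is on a cycle iff h can reach itself via ≥1 edge.
h → c → e → g → h — yes.

Yes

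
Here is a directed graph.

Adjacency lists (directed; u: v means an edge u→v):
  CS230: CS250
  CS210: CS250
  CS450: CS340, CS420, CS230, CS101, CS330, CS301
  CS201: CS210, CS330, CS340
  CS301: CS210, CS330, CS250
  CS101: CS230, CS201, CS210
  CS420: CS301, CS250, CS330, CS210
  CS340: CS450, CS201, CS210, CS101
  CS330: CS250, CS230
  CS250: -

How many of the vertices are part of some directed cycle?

A vertex is on a directed cycle iff it belongs to a strongly connected component of size ≥ 2 (or has a self-loop).
The vertices on cycles are {CS101, CS201, CS340, CS450} — 4 in total.

4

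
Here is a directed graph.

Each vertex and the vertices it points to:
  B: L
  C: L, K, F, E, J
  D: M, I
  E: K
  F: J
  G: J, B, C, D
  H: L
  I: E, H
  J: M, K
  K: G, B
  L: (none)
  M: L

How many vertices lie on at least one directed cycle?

A vertex is on a directed cycle iff it belongs to a strongly connected component of size ≥ 2 (or has a self-loop).
The vertices on cycles are {C, D, E, F, G, I, J, K} — 8 in total.

8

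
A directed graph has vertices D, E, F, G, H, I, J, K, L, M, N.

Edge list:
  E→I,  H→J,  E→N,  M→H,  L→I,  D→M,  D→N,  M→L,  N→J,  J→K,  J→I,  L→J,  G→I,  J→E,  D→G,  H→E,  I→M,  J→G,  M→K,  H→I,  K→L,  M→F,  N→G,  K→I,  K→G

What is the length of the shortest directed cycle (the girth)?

For each vertex v, BFS finds the shortest path from v back to v.
The shortest such closed walk is N → J → E → N, length 3.

3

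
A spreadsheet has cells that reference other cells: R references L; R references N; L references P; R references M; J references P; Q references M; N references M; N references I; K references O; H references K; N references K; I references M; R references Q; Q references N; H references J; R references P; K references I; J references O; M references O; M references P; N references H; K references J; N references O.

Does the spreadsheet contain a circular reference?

No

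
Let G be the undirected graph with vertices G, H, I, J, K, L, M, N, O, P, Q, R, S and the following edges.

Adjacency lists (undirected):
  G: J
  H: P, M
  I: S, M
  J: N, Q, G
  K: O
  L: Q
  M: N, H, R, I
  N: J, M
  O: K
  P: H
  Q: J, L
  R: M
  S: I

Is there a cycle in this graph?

DFS, tracking each vertex's parent; an edge to a visited non-parent vertex closes a cycle.
Start from Q:
visit Q (parent –)
  visit J (parent Q)
    visit N (parent J)
      N–J: parent, skip
      visit M (parent N)
        M–N: parent, skip
        visit H (parent M)
          visit P (parent H)
            P–H: parent, skip
          H–M: parent, skip
        visit R (parent M)
          R–M: parent, skip
        visit I (parent M)
          visit S (parent I)
            S–I: parent, skip
          I–M: parent, skip
    J–Q: parent, skip
    visit G (parent J)
      G–J: parent, skip
  visit L (parent Q)
    L–Q: parent, skip
visit K (parent –)
  visit O (parent K)
    O–K: parent, skip
No non-parent visited neighbor found — the graph is a forest.

No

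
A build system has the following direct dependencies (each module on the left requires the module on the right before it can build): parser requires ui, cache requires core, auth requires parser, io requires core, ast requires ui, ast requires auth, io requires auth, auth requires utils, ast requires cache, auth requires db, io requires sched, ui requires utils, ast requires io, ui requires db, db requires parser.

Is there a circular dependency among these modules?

DFS with white/gray/black marking, starting from ast:
ast gray
  cache gray
    core gray
    core black
  cache black
  io gray
    auth gray
      parser gray
        ui gray
          utils gray
          utils black
          db gray
            db→parser: parser is gray → back edge
Back edge found, so a cycle exists: parser → ui → db → parser.

Yes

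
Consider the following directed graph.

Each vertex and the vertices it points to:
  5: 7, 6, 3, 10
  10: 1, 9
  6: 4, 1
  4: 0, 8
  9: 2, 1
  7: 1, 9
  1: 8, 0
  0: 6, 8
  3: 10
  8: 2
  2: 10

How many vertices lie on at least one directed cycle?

A vertex is on a directed cycle iff it belongs to a strongly connected component of size ≥ 2 (or has a self-loop).
The vertices on cycles are {0, 1, 2, 4, 6, 8, 9, 10} — 8 in total.

8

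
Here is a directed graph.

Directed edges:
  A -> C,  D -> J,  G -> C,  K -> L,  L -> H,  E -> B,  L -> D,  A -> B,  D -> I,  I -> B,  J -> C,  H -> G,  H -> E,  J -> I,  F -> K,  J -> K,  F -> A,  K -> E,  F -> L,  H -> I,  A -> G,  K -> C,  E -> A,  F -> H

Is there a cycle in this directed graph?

Yes

DFS with white/gray/black marking, starting from I:
I gray
  B gray
  B black
I black
A gray
  A→B: B black — skip
  G gray
    C gray
    C black
  G black
  A→C: C black — skip
A black
D gray
  J gray
    J→I: I black — skip
    J→C: C black — skip
    K gray
      K→C: C black — skip
      E gray
        E→A: A black — skip
        E→B: B black — skip
      E black
      L gray
        H gray
          H→E: E black — skip
          H→G: G black — skip
          H→I: I black — skip
        H black
        L→D: D is gray → back edge
Back edge found, so a cycle exists: D → J → K → L → D.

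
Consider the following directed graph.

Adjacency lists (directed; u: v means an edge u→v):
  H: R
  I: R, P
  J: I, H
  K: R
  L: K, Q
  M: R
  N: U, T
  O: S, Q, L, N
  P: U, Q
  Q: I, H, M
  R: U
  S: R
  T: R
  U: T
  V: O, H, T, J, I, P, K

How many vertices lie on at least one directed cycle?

6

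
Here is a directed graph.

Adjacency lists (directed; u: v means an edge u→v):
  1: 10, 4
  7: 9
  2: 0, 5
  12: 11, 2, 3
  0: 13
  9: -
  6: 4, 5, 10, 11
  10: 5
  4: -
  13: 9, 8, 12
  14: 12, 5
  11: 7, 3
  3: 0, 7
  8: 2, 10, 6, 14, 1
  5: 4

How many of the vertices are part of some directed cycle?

A vertex is on a directed cycle iff it belongs to a strongly connected component of size ≥ 2 (or has a self-loop).
The vertices on cycles are {0, 2, 3, 6, 8, 11, 12, 13, 14} — 9 in total.

9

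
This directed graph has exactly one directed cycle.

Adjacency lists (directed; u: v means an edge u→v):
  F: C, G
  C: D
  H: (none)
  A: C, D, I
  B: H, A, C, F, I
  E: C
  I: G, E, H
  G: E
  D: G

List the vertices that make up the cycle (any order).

C, D, E, G

DFS with gray/black marking from E:
E gray
  C gray
    D gray
      G gray
        G→E: E is gray → back edge
Back edge closes the cycle E → C → D → G → E; its vertices are {C, D, E, G}.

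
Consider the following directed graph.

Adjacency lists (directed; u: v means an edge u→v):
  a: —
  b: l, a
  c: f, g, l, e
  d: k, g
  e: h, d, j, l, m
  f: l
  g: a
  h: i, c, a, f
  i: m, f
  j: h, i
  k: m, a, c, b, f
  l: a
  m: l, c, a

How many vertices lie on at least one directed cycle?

8

A vertex is on a directed cycle iff it belongs to a strongly connected component of size ≥ 2 (or has a self-loop).
The vertices on cycles are {c, d, e, h, i, j, k, m} — 8 in total.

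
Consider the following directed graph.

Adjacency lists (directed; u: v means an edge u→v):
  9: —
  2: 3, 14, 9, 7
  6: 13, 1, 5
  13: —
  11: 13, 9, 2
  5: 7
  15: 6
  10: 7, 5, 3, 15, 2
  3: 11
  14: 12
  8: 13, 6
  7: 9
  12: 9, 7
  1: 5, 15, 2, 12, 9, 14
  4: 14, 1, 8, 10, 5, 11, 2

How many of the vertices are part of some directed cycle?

A vertex is on a directed cycle iff it belongs to a strongly connected component of size ≥ 2 (or has a self-loop).
The vertices on cycles are {1, 2, 3, 6, 11, 15} — 6 in total.

6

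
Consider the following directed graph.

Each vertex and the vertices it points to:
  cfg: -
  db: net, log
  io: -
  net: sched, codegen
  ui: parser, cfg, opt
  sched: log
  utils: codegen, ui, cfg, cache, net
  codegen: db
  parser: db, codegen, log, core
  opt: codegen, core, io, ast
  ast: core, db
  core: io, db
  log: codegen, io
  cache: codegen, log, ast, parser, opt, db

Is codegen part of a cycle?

codegen is on a cycle iff codegen can reach itself via ≥1 edge.
codegen → db → net → codegen — yes.

Yes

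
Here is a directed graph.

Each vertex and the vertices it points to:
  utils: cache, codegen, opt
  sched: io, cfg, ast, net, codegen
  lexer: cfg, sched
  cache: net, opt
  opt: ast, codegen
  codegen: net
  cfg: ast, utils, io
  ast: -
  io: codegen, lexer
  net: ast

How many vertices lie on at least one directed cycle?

4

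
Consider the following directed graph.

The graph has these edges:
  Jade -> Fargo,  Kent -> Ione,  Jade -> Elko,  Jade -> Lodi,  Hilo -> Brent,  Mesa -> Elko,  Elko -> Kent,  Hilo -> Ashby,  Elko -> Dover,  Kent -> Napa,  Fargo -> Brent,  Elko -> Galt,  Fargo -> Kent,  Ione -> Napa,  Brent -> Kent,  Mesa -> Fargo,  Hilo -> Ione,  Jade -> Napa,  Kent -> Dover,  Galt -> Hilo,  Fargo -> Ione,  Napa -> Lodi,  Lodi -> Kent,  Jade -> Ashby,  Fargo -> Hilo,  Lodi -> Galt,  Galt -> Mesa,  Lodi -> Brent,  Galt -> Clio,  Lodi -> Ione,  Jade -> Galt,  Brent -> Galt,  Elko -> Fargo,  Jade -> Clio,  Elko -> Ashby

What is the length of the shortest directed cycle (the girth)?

3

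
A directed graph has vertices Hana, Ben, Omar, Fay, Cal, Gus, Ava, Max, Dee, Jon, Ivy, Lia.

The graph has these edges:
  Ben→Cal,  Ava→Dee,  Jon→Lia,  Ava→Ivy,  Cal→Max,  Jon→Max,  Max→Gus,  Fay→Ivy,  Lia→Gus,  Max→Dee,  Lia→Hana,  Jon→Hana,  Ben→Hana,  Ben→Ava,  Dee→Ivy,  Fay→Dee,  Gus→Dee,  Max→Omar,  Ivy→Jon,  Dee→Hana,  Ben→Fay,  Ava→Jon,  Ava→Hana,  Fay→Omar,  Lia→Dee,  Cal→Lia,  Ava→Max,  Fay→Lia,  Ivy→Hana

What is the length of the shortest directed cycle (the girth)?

4

For each vertex v, BFS finds the shortest path from v back to v.
The shortest such closed walk is Max → Dee → Ivy → Jon → Max, length 4.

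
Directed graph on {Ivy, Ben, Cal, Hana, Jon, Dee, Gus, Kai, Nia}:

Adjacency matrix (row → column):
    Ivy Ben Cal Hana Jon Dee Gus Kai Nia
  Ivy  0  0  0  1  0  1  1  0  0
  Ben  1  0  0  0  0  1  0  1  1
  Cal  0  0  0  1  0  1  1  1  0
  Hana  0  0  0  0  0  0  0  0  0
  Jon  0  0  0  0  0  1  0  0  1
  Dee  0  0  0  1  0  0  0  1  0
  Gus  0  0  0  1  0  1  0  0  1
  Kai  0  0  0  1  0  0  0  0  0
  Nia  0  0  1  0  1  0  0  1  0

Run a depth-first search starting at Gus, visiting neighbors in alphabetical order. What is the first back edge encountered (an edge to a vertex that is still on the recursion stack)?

DFS from Gus (visiting neighbors in alphabetical order); mark gray on enter, black on exit:
Gus gray
  Dee gray
    Hana gray
    Hana black
    Kai gray
      Kai→Hana: Hana black — skip
    Kai black
  Dee black
  Gus→Hana: Hana black — skip
  Nia gray
    Cal gray
      Cal→Dee: Dee black — skip
      Cal→Gus: Gus is gray → back edge
First back edge: Cal → Gus.

Cal->Gus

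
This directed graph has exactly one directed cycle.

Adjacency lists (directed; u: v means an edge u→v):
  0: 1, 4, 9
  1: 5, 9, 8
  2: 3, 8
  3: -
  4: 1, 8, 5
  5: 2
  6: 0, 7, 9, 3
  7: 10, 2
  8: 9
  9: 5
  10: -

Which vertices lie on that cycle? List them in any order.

2, 5, 8, 9

DFS with gray/black marking from 2:
2 gray
  3 gray
  3 black
  8 gray
    9 gray
      5 gray
        5→2: 2 is gray → back edge
Back edge closes the cycle 2 → 8 → 9 → 5 → 2; its vertices are {2, 5, 8, 9}.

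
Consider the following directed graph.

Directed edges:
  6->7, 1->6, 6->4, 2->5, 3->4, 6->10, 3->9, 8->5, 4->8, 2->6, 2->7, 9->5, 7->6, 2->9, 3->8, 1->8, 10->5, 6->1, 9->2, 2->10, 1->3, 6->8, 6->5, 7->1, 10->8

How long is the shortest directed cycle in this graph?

2

For each vertex v, BFS finds the shortest path from v back to v.
The shortest such closed walk is 2 → 9 → 2, length 2.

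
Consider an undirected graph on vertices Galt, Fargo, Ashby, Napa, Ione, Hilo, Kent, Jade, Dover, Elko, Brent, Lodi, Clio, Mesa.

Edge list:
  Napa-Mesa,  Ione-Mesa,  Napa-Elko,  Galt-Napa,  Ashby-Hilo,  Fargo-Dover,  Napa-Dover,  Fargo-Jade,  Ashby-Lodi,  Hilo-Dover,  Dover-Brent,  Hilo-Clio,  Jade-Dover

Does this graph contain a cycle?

Yes

DFS, tracking each vertex's parent; an edge to a visited non-parent vertex closes a cycle.
Start from Clio:
visit Clio (parent –)
  visit Hilo (parent Clio)
    Hilo–Clio: parent, skip
    visit Ashby (parent Hilo)
      Ashby–Hilo: parent, skip
      visit Lodi (parent Ashby)
        Lodi–Ashby: parent, skip
    visit Dover (parent Hilo)
      visit Brent (parent Dover)
        Brent–Dover: parent, skip
      visit Jade (parent Dover)
        visit Fargo (parent Jade)
          Fargo–Dover: Dover visited and ≠ parent → cycle
Cycle: Dover – Jade – Fargo – Dover.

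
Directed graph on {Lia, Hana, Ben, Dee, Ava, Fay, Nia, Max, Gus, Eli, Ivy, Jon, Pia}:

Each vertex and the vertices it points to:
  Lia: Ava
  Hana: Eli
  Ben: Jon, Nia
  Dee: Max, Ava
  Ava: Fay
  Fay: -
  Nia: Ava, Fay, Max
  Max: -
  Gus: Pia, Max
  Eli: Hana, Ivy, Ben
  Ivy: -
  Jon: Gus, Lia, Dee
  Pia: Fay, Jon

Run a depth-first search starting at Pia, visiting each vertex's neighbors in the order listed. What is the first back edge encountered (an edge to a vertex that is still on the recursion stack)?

Gus->Pia

DFS from Pia (visiting each vertex's neighbors in the order listed); mark gray on enter, black on exit:
Pia gray
  Fay gray
  Fay black
  Jon gray
    Gus gray
      Gus→Pia: Pia is gray → back edge
First back edge: Gus → Pia.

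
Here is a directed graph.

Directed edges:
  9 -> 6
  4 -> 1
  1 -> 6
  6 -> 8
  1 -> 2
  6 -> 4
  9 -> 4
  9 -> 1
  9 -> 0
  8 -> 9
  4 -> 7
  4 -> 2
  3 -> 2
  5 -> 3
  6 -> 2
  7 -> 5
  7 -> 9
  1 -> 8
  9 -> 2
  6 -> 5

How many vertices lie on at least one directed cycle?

6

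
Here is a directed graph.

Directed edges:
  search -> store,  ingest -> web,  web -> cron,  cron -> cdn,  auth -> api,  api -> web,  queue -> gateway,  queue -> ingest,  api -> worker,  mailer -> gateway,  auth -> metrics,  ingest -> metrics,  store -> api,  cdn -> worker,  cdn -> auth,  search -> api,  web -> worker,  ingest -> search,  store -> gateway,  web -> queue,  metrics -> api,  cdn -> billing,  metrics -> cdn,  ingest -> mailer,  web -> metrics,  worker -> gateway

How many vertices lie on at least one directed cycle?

A vertex is on a directed cycle iff it belongs to a strongly connected component of size ≥ 2 (or has a self-loop).
The vertices on cycles are {api, cdn, web, auth, cron, queue, store, ingest, search, metrics} — 10 in total.

10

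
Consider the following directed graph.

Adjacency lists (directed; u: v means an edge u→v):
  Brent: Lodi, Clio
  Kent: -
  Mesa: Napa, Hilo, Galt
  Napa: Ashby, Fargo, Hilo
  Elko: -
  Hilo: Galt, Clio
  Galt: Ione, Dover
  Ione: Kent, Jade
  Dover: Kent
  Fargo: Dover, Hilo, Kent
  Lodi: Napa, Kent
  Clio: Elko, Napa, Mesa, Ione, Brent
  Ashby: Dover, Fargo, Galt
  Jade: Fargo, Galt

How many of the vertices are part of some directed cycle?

A vertex is on a directed cycle iff it belongs to a strongly connected component of size ≥ 2 (or has a self-loop).
The vertices on cycles are {Clio, Galt, Hilo, Ione, Jade, Lodi, Mesa, Napa, Ashby, Brent, Fargo} — 11 in total.

11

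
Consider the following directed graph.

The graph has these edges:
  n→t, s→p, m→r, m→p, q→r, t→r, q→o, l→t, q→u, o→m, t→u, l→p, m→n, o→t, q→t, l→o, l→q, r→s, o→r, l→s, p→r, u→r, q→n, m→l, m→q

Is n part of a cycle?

No

n lies on a cycle iff there is a path from n back to itself.
Exploring from n, it never reaches itself; equivalently, its strongly connected component is a singleton.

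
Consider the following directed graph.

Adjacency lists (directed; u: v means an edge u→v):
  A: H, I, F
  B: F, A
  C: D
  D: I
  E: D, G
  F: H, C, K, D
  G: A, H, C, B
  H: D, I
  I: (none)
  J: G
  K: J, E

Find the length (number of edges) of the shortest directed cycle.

5

For each vertex v, BFS finds the shortest path from v back to v.
The shortest such closed walk is K → J → G → B → F → K, length 5.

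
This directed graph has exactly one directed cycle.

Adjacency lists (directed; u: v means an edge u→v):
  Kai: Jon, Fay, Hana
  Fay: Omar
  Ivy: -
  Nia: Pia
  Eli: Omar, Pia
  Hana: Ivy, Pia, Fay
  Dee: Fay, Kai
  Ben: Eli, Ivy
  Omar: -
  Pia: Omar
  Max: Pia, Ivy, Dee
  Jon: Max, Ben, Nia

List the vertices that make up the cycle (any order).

Dee, Jon, Kai, Max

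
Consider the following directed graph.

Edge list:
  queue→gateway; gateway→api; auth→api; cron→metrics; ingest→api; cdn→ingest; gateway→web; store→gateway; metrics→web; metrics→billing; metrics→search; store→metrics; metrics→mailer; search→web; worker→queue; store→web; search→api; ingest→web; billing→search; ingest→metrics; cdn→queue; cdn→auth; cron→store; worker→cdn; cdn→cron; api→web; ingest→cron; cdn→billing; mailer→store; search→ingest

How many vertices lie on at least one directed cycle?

A vertex is on a directed cycle iff it belongs to a strongly connected component of size ≥ 2 (or has a self-loop).
The vertices on cycles are {cron, store, ingest, mailer, search, billing, metrics} — 7 in total.

7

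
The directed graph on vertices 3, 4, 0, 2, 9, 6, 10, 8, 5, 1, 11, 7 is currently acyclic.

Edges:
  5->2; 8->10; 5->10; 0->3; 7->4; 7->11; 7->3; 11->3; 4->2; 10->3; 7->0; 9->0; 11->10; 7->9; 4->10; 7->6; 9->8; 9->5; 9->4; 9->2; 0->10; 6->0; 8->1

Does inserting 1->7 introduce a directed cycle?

Adding 1→7 creates a cycle iff 7 can already reach 1.
Path from 7: 7 → 9 → 8 → 1.
So 7 → … → 1 → 7 is a cycle.

Yes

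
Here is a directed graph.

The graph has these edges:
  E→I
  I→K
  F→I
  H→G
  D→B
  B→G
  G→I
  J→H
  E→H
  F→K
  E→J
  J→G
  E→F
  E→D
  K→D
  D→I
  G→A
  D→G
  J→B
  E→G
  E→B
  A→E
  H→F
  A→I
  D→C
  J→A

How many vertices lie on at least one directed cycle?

10

A vertex is on a directed cycle iff it belongs to a strongly connected component of size ≥ 2 (or has a self-loop).
The vertices on cycles are {A, B, D, E, F, G, H, I, J, K} — 10 in total.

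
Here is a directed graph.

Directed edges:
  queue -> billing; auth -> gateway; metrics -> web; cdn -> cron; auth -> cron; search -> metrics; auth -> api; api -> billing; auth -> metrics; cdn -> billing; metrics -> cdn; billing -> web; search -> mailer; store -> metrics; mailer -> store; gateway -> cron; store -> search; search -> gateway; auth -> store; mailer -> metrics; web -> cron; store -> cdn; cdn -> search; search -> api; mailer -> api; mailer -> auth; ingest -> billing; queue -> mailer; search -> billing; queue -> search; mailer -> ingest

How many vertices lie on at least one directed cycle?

A vertex is on a directed cycle iff it belongs to a strongly connected component of size ≥ 2 (or has a self-loop).
The vertices on cycles are {cdn, auth, store, mailer, search, metrics} — 6 in total.

6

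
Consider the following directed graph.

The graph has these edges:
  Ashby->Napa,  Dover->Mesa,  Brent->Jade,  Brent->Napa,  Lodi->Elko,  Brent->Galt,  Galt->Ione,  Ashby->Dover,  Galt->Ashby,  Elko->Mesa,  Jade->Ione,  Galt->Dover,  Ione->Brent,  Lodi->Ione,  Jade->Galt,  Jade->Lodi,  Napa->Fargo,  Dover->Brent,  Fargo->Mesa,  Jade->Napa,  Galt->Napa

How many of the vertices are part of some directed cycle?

A vertex is on a directed cycle iff it belongs to a strongly connected component of size ≥ 2 (or has a self-loop).
The vertices on cycles are {Galt, Ione, Jade, Lodi, Ashby, Brent, Dover} — 7 in total.

7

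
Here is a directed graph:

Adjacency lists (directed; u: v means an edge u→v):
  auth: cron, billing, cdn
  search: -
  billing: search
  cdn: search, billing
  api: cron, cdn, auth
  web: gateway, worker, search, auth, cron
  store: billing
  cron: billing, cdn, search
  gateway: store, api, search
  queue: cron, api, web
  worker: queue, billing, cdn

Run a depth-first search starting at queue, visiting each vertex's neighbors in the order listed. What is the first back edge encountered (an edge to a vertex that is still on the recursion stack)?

worker->queue

DFS from queue (visiting each vertex's neighbors in the order listed); mark gray on enter, black on exit:
queue gray
  cron gray
    billing gray
      search gray
      search black
    billing black
    cdn gray
      cdn→search: search black — skip
      cdn→billing: billing black — skip
    cdn black
    cron→search: search black — skip
  cron black
  api gray
    api→cron: cron black — skip
    api→cdn: cdn black — skip
    auth gray
      auth→cron: cron black — skip
      auth→billing: billing black — skip
      auth→cdn: cdn black — skip
    auth black
  api black
  web gray
    gateway gray
      store gray
        store→billing: billing black — skip
      store black
      gateway→api: api black — skip
      gateway→search: search black — skip
    gateway black
    worker gray
      worker→queue: queue is gray → back edge
First back edge: worker → queue.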